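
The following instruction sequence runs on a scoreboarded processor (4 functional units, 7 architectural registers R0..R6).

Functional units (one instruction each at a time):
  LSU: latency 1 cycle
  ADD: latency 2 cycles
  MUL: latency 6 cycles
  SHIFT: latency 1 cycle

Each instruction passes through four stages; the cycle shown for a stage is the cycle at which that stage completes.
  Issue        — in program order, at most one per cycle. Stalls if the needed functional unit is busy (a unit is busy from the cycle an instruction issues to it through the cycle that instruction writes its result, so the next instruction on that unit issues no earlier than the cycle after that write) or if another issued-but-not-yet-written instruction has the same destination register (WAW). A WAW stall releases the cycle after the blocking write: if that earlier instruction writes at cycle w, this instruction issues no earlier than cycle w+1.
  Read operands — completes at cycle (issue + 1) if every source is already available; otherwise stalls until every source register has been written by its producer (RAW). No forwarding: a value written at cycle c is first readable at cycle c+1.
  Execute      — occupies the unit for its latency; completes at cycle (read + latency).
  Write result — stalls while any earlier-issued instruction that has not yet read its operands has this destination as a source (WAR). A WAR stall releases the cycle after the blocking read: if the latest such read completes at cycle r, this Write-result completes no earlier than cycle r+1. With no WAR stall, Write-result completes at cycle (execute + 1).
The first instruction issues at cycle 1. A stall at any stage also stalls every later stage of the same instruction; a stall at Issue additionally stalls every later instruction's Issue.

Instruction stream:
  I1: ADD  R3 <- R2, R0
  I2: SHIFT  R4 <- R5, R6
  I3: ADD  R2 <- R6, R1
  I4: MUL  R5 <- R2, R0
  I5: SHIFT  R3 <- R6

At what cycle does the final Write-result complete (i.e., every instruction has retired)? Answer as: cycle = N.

t=1  I1→ADD
t=2  I1 RO; I2→SHIFT
t=3  I2 RO
t=4  I1 EX; I2 EX
t=5  I1 WR R3; I2 WR R4
t=6  I3→ADD
t=7  I3 RO; I4→MUL
t=8  I5→SHIFT
t=9  I3 EX; I5 RO
t=10  I3 WR R2; I5 EX
t=11  I4 RO; I5 WR R3
t=17  I4 EX
t=18  I4 WR R5

cycle = 18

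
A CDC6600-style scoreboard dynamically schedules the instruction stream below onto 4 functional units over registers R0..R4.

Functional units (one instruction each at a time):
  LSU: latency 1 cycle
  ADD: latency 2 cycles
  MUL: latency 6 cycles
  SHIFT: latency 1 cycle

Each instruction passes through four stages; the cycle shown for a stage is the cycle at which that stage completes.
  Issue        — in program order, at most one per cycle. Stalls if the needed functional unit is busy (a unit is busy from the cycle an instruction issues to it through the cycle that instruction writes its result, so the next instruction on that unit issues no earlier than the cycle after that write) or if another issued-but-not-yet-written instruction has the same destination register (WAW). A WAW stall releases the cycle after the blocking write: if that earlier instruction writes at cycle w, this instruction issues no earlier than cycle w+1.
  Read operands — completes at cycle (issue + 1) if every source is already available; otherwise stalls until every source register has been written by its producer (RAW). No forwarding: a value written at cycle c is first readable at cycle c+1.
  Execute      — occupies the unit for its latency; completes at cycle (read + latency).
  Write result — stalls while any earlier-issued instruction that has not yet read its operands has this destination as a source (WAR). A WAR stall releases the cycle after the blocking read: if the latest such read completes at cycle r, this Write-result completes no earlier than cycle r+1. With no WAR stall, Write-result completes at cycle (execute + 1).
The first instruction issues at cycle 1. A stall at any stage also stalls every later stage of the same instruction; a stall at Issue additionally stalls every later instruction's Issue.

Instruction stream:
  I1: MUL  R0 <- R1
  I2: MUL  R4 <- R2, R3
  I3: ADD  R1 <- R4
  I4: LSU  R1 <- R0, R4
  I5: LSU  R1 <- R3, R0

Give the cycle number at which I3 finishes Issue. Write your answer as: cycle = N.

[1] I1 dispatched to MUL
[2] I1 operands ready
[8] I1 complete
[9] R0←I1
[10] I2 dispatched to MUL
[11] I2 operands ready · I3 dispatched to ADD
[17] I2 complete
[18] R4←I2
[19] I3 operands ready
[21] I3 complete
[22] R1←I3
[23] I4 dispatched to LSU
[24] I4 operands ready
[25] I4 complete
[26] R1←I4
[27] I5 dispatched to LSU
[28] I5 operands ready
[29] I5 complete
[30] R1←I5

cycle = 11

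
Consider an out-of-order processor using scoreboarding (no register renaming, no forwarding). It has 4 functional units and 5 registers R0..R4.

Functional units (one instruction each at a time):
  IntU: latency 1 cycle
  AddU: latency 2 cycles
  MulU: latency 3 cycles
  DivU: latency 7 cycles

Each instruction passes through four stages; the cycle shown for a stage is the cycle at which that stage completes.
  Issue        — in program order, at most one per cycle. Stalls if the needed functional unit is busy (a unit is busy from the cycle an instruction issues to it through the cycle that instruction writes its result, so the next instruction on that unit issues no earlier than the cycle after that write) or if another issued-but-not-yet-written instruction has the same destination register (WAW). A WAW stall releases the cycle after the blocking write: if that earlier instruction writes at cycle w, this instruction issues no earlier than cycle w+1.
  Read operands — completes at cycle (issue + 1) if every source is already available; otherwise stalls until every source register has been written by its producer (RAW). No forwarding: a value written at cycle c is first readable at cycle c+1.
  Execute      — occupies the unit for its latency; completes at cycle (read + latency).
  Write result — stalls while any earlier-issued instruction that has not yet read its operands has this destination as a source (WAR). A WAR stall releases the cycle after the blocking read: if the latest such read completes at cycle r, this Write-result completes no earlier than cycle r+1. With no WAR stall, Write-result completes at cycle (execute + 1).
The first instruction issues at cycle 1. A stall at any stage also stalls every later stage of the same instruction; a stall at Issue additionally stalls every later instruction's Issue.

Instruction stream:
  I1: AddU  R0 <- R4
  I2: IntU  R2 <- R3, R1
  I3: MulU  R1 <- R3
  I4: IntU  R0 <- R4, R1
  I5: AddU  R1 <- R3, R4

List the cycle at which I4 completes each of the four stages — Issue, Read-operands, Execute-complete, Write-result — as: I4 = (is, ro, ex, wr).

I4 = (6, 9, 10, 11)

I1 -> (1, 2, 4, 5)
I2 -> (2, 3, 4, 5)
I3 -> (3, 4, 7, 8)
I4 -> (6, 9, 10, 11)  // struct: IntU busy until I2 writes@5, RAW R1: wait I3 write@8
I5 -> (9, 10, 12, 13)  // WAW R1: wait I3 write@8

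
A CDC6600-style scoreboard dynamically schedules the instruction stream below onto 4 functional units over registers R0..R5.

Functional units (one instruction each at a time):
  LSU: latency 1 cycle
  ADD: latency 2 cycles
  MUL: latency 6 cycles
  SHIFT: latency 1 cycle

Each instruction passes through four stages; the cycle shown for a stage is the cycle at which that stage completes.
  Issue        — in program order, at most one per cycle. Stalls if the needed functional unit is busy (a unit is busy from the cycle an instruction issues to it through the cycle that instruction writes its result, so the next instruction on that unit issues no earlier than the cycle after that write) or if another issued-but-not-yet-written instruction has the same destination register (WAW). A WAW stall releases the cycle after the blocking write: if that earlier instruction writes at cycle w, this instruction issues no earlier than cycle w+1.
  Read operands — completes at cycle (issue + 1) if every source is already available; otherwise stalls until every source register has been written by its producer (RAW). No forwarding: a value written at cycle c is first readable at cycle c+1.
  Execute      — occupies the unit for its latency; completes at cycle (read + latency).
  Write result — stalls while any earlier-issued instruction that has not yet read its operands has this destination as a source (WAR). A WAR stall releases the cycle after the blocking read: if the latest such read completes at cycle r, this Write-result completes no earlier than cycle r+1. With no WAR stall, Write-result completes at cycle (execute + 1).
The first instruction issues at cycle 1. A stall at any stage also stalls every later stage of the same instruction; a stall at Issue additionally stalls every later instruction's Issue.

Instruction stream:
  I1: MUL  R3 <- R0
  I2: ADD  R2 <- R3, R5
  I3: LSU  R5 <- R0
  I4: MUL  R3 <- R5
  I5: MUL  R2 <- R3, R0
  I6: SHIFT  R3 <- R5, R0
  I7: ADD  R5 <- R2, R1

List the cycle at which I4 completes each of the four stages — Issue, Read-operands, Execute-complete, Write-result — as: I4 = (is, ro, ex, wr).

I4 = (10, 12, 18, 19)

t=1  I1 issues→MUL
t=2  I1 reads · I2 issues→ADD
t=3  I3 issues→LSU
t=4  I3 reads
t=5  I3 exec-done
t=8  I1 exec-done
t=9  I1 writes R3
t=10  I2 reads · I4 issues→MUL
t=11  I3 writes R5
t=12  I2 exec-done · I4 reads
t=13  I2 writes R2
t=18  I4 exec-done
t=19  I4 writes R3
t=20  I5 issues→MUL
t=21  I5 reads · I6 issues→SHIFT
t=22  I6 reads · I7 issues→ADD
t=23  I6 exec-done
t=24  I6 writes R3
t=27  I5 exec-done
t=28  I5 writes R2
t=29  I7 reads
t=31  I7 exec-done
t=32  I7 writes R5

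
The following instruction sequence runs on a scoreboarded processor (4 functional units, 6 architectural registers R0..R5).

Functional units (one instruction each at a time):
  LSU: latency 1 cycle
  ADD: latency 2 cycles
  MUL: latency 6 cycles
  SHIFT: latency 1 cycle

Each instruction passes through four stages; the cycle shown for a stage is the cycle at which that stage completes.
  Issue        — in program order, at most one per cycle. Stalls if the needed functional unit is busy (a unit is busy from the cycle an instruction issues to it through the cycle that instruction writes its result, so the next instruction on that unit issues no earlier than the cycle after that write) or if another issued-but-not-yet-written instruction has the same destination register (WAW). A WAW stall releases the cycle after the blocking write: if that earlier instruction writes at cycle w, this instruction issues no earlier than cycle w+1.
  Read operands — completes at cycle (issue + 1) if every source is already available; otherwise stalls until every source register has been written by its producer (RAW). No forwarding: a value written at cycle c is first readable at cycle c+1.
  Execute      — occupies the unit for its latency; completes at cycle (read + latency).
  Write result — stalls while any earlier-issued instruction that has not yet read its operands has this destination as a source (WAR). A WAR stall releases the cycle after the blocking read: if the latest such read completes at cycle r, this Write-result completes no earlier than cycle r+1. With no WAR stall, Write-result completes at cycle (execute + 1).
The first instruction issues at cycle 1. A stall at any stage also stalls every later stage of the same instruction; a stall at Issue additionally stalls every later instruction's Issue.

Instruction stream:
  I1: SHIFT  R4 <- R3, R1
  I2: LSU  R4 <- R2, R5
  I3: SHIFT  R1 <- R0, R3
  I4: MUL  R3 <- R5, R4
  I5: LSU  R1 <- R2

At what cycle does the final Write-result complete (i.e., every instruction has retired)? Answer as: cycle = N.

[1] issue I1 (SHIFT)
[2] I1 read-ops
[3] I1 finished on SHIFT
[4] I1→R4
[5] issue I2 (LSU)
[6] I2 read-ops · issue I3 (SHIFT)
[7] I2 finished on LSU · I3 read-ops · issue I4 (MUL)
[8] I2→R4 · I3 finished on SHIFT
[9] I3→R1 · I4 read-ops
[10] issue I5 (LSU)
[11] I5 read-ops
[12] I5 finished on LSU
[13] I5→R1
[15] I4 finished on MUL
[16] I4→R3

cycle = 16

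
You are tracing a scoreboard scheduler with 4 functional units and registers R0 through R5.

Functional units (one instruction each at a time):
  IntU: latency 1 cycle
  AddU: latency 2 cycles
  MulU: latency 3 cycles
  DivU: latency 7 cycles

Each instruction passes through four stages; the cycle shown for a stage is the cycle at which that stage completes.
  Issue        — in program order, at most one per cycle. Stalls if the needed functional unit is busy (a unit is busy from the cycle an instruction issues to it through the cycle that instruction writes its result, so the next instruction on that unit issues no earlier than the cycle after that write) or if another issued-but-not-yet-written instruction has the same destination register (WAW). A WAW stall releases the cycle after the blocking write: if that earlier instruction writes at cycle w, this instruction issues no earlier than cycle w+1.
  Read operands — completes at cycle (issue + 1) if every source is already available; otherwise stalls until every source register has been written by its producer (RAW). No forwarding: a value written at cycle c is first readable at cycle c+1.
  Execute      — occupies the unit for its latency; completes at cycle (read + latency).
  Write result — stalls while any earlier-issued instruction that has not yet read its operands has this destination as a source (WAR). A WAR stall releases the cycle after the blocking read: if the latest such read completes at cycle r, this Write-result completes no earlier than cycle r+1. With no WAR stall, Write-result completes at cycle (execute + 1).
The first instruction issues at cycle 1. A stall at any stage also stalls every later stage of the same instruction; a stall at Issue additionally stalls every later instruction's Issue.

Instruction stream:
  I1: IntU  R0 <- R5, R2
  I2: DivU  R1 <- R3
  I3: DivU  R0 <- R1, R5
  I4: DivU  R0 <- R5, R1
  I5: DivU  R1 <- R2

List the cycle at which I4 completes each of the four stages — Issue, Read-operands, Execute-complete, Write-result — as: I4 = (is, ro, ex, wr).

I4 = (22, 23, 30, 31)

[1] I1 dispatched to IntU
[2] I1 operands ready · I2 dispatched to DivU
[3] I1 complete · I2 operands ready
[4] R0←I1
[10] I2 complete
[11] R1←I2
[12] I3 dispatched to DivU
[13] I3 operands ready
[20] I3 complete
[21] R0←I3
[22] I4 dispatched to DivU
[23] I4 operands ready
[30] I4 complete
[31] R0←I4
[32] I5 dispatched to DivU
[33] I5 operands ready
[40] I5 complete
[41] R1←I5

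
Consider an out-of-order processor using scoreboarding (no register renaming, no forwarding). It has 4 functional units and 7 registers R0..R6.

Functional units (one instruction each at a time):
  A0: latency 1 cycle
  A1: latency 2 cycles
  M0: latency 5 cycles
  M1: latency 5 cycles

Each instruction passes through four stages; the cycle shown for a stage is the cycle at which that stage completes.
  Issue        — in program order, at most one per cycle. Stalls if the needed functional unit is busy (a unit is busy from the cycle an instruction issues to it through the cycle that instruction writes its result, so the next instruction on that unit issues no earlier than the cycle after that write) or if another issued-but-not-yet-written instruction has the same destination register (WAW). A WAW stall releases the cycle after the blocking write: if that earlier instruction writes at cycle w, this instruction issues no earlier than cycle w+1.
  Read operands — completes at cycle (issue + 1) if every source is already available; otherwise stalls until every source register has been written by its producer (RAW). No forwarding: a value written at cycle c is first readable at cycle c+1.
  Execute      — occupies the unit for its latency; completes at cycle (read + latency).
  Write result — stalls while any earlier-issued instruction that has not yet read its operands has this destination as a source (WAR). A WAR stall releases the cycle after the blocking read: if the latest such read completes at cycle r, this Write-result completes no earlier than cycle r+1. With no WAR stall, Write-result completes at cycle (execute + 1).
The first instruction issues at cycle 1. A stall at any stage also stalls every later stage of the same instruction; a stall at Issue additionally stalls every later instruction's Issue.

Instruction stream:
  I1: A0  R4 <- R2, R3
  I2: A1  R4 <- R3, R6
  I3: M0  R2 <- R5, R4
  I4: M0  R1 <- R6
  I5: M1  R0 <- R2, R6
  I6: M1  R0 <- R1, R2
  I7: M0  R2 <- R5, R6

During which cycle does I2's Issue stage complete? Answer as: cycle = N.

cycle = 5

I1  is:1  ro:2  ex:3  wr:4
I2  is:5  ro:6  ex:8  wr:9  — WAW R4: wait I1 write@4
I3  is:6  ro:10  ex:15  wr:16  — RAW R4: wait I2 write@9
I4  is:17  ro:18  ex:23  wr:24  — struct: M0 busy until I3 writes@16
I5  is:18  ro:19  ex:24  wr:25
I6  is:26  ro:27  ex:32  wr:33  — struct: M1 busy until I5 writes@25
I7  is:27  ro:28  ex:33  wr:34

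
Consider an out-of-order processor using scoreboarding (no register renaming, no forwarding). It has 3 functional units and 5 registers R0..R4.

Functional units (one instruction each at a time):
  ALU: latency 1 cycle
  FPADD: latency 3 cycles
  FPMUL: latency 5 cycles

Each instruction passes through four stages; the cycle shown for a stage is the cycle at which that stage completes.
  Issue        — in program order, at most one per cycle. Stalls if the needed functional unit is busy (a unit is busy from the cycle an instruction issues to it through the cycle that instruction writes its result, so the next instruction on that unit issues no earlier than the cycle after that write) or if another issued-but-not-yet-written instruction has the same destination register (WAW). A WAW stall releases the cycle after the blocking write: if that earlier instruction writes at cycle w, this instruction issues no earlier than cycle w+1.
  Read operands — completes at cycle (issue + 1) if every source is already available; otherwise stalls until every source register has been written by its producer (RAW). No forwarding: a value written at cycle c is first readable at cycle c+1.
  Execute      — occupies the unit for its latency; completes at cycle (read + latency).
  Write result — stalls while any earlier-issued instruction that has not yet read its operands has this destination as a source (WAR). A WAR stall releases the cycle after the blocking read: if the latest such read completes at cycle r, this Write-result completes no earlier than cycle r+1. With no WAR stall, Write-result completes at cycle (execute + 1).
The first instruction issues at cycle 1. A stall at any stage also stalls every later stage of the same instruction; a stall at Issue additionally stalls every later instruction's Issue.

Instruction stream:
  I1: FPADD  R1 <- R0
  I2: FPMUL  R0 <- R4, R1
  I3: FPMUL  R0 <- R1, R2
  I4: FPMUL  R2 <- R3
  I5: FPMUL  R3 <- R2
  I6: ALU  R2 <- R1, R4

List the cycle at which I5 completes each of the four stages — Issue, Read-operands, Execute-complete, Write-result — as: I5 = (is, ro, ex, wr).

cycle 1: I1 issues→FPADD
cycle 2: I1 reads, I2 issues→FPMUL
cycle 5: I1 exec-done
cycle 6: I1 writes R1
cycle 7: I2 reads
cycle 12: I2 exec-done
cycle 13: I2 writes R0
cycle 14: I3 issues→FPMUL
cycle 15: I3 reads
cycle 20: I3 exec-done
cycle 21: I3 writes R0
cycle 22: I4 issues→FPMUL
cycle 23: I4 reads
cycle 28: I4 exec-done
cycle 29: I4 writes R2
cycle 30: I5 issues→FPMUL
cycle 31: I5 reads, I6 issues→ALU
cycle 32: I6 reads
cycle 33: I6 exec-done
cycle 34: I6 writes R2
cycle 36: I5 exec-done
cycle 37: I5 writes R3

I5 = (30, 31, 36, 37)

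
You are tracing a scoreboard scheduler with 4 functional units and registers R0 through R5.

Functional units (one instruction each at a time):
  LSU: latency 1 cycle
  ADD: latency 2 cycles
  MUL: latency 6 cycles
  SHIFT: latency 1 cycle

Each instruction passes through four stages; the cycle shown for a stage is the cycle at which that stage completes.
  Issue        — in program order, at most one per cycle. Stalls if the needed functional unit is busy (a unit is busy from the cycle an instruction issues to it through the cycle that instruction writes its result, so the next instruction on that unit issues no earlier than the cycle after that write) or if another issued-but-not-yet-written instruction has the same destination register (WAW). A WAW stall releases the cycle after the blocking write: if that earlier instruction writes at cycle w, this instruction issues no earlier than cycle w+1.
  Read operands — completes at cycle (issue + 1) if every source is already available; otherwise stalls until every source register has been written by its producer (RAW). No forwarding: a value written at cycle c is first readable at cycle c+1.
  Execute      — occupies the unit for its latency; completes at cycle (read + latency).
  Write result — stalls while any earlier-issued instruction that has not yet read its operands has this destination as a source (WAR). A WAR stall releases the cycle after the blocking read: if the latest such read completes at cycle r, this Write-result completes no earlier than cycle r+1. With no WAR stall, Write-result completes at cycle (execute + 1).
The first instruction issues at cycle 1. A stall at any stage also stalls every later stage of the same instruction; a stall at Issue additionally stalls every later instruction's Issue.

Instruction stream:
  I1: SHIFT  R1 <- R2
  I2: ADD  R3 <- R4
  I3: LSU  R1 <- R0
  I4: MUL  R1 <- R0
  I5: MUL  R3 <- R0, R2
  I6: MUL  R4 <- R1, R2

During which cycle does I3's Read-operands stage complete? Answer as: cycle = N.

t=1  I1 issues→SHIFT
t=2  I1 reads · I2 issues→ADD
t=3  I1 exec-done · I2 reads
t=4  I1 writes R1
t=5  I2 exec-done · I3 issues→LSU
t=6  I2 writes R3 · I3 reads
t=7  I3 exec-done
t=8  I3 writes R1
t=9  I4 issues→MUL
t=10  I4 reads
t=16  I4 exec-done
t=17  I4 writes R1
t=18  I5 issues→MUL
t=19  I5 reads
t=25  I5 exec-done
t=26  I5 writes R3
t=27  I6 issues→MUL
t=28  I6 reads
t=34  I6 exec-done
t=35  I6 writes R4

cycle = 6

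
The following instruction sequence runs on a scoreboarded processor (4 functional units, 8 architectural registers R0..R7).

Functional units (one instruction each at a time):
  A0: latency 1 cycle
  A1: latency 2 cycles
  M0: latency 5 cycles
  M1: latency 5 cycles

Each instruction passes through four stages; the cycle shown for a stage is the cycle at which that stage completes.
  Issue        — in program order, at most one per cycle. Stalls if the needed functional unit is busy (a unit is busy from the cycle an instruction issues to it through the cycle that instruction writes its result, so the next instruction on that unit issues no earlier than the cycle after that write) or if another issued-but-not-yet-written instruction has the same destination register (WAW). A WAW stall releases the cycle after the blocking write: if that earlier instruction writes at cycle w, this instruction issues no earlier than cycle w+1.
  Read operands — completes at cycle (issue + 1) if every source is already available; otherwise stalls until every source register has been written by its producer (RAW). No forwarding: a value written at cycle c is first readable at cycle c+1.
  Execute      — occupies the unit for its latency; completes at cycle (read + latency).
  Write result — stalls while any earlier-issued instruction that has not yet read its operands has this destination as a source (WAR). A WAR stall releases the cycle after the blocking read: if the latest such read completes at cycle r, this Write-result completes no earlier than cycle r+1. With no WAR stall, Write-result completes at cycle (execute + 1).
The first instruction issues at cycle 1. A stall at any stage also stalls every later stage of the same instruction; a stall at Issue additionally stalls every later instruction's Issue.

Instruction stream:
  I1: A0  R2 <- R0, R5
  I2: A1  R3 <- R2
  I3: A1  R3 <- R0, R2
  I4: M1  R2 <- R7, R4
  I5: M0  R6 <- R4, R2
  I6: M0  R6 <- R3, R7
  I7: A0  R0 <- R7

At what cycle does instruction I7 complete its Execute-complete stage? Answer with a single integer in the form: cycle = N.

[I1] 1/2/3/4
[I2] 2/5/7/8  (RAW R2: wait I1 write@4)
[I3] 9/10/12/13  (struct: A1 busy until I2 writes@8)
[I4] 10/11/16/17
[I5] 11/18/23/24  (RAW R2: wait I4 write@17)
[I6] 25/26/31/32  (struct: M0 busy until I5 writes@24)
[I7] 26/27/28/29

cycle = 28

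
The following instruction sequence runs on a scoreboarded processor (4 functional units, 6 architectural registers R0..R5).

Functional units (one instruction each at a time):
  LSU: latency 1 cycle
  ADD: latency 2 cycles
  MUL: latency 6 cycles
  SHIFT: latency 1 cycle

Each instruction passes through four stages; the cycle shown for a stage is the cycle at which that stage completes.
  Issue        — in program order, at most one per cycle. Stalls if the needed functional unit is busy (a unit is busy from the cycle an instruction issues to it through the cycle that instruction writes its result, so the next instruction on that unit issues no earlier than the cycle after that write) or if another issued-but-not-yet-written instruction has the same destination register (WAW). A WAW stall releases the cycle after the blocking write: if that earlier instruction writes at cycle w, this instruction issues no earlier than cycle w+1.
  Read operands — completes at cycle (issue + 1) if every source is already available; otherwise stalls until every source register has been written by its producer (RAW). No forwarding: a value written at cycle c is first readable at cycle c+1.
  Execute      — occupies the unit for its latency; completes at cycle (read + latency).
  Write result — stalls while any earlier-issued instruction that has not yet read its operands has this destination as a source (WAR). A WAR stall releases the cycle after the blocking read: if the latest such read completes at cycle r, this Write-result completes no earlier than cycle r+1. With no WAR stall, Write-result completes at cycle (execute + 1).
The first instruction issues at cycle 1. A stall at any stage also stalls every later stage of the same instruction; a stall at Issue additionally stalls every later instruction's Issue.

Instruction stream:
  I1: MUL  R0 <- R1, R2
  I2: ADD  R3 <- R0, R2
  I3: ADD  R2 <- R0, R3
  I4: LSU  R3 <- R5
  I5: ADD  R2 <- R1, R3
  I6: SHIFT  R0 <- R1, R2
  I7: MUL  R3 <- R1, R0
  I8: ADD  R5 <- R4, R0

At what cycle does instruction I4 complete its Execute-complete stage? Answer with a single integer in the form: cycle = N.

cycle = 17

t=1  I1 issues→MUL
t=2  I1 reads, I2 issues→ADD
t=8  I1 exec-done
t=9  I1 writes R0
t=10  I2 reads
t=12  I2 exec-done
t=13  I2 writes R3
t=14  I3 issues→ADD
t=15  I3 reads, I4 issues→LSU
t=16  I4 reads
t=17  I3 exec-done, I4 exec-done
t=18  I3 writes R2, I4 writes R3
t=19  I5 issues→ADD
t=20  I5 reads, I6 issues→SHIFT
t=21  I7 issues→MUL
t=22  I5 exec-done
t=23  I5 writes R2
t=24  I6 reads, I8 issues→ADD
t=25  I6 exec-done
t=26  I6 writes R0
t=27  I7 reads, I8 reads
t=29  I8 exec-done
t=30  I8 writes R5
t=33  I7 exec-done
t=34  I7 writes R3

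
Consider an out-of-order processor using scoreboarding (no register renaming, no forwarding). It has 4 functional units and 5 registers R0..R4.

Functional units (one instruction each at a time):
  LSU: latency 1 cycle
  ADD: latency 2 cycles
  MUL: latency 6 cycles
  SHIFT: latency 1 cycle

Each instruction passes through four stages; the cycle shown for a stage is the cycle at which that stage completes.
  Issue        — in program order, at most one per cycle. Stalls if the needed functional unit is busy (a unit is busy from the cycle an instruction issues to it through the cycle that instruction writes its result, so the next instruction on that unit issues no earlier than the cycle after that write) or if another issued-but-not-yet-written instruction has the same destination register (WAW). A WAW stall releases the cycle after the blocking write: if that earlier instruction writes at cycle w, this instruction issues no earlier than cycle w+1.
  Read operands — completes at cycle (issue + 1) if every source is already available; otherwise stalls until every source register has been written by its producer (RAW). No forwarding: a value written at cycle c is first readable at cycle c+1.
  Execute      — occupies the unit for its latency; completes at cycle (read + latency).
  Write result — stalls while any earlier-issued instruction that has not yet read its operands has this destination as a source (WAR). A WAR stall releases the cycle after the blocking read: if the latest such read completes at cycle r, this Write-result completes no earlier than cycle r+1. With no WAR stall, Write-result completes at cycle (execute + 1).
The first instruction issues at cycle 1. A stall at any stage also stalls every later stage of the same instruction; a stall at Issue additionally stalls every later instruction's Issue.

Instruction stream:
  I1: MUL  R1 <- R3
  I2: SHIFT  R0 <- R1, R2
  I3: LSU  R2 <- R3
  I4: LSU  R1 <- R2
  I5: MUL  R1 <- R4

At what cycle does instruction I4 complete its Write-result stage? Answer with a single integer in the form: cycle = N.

cycle = 15

cycle 1: I1 issues→MUL
cycle 2: I1 reads; I2 issues→SHIFT
cycle 3: I3 issues→LSU
cycle 4: I3 reads
cycle 5: I3 exec-done
cycle 8: I1 exec-done
cycle 9: I1 writes R1
cycle 10: I2 reads
cycle 11: I2 exec-done; I3 writes R2
cycle 12: I2 writes R0; I4 issues→LSU
cycle 13: I4 reads
cycle 14: I4 exec-done
cycle 15: I4 writes R1
cycle 16: I5 issues→MUL
cycle 17: I5 reads
cycle 23: I5 exec-done
cycle 24: I5 writes R1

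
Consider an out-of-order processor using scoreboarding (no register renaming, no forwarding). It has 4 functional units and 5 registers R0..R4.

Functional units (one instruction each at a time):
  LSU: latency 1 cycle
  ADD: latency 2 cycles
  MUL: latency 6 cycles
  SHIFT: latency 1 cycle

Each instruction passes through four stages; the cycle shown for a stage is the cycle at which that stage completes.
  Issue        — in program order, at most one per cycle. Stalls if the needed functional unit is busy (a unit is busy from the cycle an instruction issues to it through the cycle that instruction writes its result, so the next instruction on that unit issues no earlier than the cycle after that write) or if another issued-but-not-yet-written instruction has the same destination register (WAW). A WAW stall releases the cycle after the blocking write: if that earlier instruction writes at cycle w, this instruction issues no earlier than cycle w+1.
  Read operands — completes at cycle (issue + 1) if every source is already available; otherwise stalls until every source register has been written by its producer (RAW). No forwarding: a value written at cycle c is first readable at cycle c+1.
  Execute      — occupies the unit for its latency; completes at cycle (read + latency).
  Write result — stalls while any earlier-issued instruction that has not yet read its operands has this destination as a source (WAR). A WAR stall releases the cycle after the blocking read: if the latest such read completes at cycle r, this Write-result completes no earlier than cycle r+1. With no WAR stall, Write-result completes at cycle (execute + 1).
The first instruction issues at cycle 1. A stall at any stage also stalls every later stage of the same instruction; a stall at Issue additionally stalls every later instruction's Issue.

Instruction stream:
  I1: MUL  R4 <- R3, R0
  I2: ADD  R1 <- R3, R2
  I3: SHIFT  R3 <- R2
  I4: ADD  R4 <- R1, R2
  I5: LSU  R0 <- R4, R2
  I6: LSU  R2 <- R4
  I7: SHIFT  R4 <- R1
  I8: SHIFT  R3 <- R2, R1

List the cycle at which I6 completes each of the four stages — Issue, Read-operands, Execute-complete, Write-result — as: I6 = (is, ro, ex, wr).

I1 -> (1, 2, 8, 9)
I2 -> (2, 3, 5, 6)
I3 -> (3, 4, 5, 6)
I4 -> (10, 11, 13, 14)  // WAW R4: wait I1 write@9
I5 -> (11, 15, 16, 17)  // RAW R4: wait I4 write@14
I6 -> (18, 19, 20, 21)  // struct: LSU busy until I5 writes@17
I7 -> (19, 20, 21, 22)
I8 -> (23, 24, 25, 26)  // struct: SHIFT busy until I7 writes@22

I6 = (18, 19, 20, 21)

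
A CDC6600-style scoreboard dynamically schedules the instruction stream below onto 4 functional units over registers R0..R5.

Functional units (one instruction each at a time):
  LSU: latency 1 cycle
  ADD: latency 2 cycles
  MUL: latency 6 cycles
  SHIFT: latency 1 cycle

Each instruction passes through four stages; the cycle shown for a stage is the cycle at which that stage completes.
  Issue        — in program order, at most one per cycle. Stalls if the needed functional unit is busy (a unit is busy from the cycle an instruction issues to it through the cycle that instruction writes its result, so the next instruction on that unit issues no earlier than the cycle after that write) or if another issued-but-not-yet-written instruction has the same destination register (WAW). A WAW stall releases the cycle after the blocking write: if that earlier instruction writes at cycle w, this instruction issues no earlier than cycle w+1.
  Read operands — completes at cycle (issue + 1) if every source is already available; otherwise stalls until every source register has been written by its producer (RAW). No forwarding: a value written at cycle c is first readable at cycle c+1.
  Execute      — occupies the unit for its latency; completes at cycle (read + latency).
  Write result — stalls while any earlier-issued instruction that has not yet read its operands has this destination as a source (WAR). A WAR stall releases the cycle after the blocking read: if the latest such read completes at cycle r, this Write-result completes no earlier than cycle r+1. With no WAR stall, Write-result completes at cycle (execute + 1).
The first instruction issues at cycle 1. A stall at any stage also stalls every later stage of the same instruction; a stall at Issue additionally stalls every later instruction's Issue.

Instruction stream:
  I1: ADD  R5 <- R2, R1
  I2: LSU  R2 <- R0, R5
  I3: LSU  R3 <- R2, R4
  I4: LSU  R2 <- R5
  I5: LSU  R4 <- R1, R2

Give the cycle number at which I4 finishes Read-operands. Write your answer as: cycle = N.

t=1  I1 dispatched to ADD
t=2  I1 operands ready; I2 dispatched to LSU
t=4  I1 complete
t=5  R5←I1
t=6  I2 operands ready
t=7  I2 complete
t=8  R2←I2
t=9  I3 dispatched to LSU
t=10  I3 operands ready
t=11  I3 complete
t=12  R3←I3
t=13  I4 dispatched to LSU
t=14  I4 operands ready
t=15  I4 complete
t=16  R2←I4
t=17  I5 dispatched to LSU
t=18  I5 operands ready
t=19  I5 complete
t=20  R4←I5

cycle = 14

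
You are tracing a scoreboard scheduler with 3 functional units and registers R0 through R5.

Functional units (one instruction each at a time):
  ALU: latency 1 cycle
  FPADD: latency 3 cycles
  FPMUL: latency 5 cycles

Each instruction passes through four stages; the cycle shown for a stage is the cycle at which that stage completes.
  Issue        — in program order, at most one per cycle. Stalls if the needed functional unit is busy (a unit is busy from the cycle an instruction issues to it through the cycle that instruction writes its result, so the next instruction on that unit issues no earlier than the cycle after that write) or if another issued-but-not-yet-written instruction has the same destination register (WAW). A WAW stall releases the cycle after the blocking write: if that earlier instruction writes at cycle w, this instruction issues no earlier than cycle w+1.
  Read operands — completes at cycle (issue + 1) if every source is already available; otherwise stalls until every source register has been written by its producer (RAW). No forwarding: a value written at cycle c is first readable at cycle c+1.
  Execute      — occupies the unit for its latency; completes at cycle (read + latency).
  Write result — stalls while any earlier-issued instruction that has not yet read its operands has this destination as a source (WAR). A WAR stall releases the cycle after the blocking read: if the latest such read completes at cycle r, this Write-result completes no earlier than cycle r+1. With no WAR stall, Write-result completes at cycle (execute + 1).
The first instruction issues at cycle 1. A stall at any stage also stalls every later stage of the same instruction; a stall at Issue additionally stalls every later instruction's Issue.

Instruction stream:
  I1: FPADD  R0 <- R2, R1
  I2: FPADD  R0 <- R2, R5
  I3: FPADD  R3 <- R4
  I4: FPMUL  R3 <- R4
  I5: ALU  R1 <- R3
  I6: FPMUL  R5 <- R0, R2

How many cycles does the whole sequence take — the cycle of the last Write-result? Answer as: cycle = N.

cycle = 34

c1: issue I1 (FPADD)
c2: I1 read-ops
c5: I1 finished on FPADD
c6: I1→R0
c7: issue I2 (FPADD)
c8: I2 read-ops
c11: I2 finished on FPADD
c12: I2→R0
c13: issue I3 (FPADD)
c14: I3 read-ops
c17: I3 finished on FPADD
c18: I3→R3
c19: issue I4 (FPMUL)
c20: I4 read-ops, issue I5 (ALU)
c25: I4 finished on FPMUL
c26: I4→R3
c27: I5 read-ops, issue I6 (FPMUL)
c28: I5 finished on ALU, I6 read-ops
c29: I5→R1
c33: I6 finished on FPMUL
c34: I6→R5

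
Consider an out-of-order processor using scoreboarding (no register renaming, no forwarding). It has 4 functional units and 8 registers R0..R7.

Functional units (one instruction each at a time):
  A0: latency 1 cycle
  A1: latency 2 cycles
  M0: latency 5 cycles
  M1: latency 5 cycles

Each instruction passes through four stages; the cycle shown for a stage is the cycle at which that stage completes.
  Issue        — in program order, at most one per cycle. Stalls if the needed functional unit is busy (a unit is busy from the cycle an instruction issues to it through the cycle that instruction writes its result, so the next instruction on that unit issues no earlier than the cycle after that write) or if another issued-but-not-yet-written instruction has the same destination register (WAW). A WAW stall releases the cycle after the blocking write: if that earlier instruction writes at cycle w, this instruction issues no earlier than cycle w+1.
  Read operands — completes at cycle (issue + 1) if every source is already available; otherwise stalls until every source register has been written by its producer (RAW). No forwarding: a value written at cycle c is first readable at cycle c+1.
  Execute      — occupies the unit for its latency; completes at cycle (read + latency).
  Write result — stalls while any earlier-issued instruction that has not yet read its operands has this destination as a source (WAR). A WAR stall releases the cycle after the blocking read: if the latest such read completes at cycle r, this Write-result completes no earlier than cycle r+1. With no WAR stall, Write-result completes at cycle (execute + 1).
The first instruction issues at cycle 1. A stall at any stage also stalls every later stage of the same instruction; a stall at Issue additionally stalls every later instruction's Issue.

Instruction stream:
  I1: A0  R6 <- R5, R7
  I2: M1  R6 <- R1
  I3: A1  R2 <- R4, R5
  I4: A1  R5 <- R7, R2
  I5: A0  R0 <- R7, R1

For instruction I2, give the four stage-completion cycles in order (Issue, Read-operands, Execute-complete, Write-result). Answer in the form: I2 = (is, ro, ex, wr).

I2 = (5, 6, 11, 12)

1) issue 1, read 2, done 3, write 4
2) issue 5, read 6, done 11, write 12  <WAW R6: wait I1 write@4>
3) issue 6, read 7, done 9, write 10
4) issue 11, read 12, done 14, write 15  <struct: A1 busy until I3 writes@10>
5) issue 12, read 13, done 14, write 15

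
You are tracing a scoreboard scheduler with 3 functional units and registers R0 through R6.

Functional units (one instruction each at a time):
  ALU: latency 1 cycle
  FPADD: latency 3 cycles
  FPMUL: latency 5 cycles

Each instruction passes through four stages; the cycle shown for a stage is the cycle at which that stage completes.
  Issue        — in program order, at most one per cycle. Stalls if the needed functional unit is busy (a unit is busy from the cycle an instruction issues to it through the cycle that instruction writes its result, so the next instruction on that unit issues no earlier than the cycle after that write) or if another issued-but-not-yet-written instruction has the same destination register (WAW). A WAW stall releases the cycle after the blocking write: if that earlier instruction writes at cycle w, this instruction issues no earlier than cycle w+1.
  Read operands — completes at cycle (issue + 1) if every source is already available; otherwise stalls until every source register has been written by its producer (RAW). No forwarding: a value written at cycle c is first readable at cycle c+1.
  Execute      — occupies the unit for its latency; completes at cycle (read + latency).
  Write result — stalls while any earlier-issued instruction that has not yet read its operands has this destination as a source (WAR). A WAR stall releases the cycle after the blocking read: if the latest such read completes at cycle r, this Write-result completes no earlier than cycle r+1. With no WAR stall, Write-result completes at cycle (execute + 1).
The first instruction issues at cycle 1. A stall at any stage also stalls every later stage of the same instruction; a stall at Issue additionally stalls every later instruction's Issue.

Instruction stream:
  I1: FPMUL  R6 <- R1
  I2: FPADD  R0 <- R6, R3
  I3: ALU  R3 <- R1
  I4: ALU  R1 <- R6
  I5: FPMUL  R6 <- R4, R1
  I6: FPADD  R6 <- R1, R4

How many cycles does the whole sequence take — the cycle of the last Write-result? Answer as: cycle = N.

cycle = 27

[I1] 1/2/7/8
[I2] 2/9/12/13  (RAW R6: wait I1 write@8)
[I3] 3/4/5/10  (WAR R3: wait I2 read@9)
[I4] 11/12/13/14  (struct: ALU busy until I3 writes@10)
[I5] 12/15/20/21  (RAW R1: wait I4 write@14)
[I6] 22/23/26/27  (WAW R6: wait I5 write@21)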